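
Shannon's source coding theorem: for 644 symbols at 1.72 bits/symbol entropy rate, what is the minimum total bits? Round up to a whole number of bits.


Minimum bits >= n * H = 644 * 1.72 = 1107.68, rounded up to a whole number of bits = 1108

1108 bits


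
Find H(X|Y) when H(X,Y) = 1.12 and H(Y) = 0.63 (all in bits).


H(X|Y) = H(X,Y) - H(Y) = 1.12 - 0.63 = 0.49

0.49 bits


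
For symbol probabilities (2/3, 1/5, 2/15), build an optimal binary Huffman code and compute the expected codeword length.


Huffman construction (repeatedly merge the two least-probable nodes; each merge adds 1 bit to every symbol beneath it): 2/15 + 1/5 = 1/3; 1/3 + 2/3 = 1. Resulting codeword lengths (in the order the probabilities were given): (1, 2, 2). L_avg = sum(p_i * l_i) = 2/3*1 + 1/5*2 + 2/15*2 = 4/3 = 1.3333

1.3333 bits


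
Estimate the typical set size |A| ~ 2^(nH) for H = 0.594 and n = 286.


log2|A_typical| = nH = 286 * 0.594 = 169.884, so |A_typical| ~ 2^169.884 = 1.381e+51

1.381e+51


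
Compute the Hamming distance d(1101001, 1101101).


Count differing positions: . . . . ^ . . = 1 differences

1


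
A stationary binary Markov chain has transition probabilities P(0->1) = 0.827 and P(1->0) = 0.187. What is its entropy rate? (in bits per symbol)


Stationary distribution: pi_0 = p10/(p01+p10) = 0.1844, pi_1 = 0.8156. Entropy rate H' = pi_0*H(p01) + pi_1*H(p10) = 0.1844*0.6645 + 0.8156*0.6952 = 0.6895

0.6895 bits/symbol


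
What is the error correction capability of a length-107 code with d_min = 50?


Correction capability = floor((d-1)/2) = floor((50-1)/2) = 24

24 errors


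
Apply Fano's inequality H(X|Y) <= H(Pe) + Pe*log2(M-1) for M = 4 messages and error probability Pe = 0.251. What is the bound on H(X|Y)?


H(Pe) = -Pe*log2(Pe) - (1-Pe)*log2(1-Pe) = -0.251*log2(0.251) - 0.749*log2(0.749) = 0.500554 + 0.312305 = 0.8129. Pe*log2(M-1) = 0.251*log2(3) = 0.397826. Bound = H(Pe) + Pe*log2(M-1) = 0.500554 + 0.312305 + 0.397826 = 1.2107

1.2107 bits


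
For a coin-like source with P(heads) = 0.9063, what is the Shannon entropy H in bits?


H = -p*log2(p) - (1-p)*log2(1-p). -0.9063*log2(0.9063) = 0.128640; -0.0937*log2(0.0937) = 0.320061. H = 0.128640 + 0.320061 = 0.4487

0.4487 bits


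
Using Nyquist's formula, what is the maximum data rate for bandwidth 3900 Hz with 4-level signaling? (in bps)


Rate = 2 * B * log2(M) = 2 * 3900 * 2.0 = 15600.0

15600.0 bps


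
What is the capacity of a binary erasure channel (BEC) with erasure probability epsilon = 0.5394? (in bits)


C = 1 - epsilon = 1 - 0.5394 = 0.4606

0.4606 bits


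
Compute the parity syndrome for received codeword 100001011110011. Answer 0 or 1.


Syndrome = XOR of all bits = 1 XOR 0 XOR 0 XOR 0 XOR 0 XOR 1 XOR 0 XOR 1 XOR 1 XOR 1 XOR 1 XOR 0 XOR 0 XOR 1 XOR 1 = 0

0


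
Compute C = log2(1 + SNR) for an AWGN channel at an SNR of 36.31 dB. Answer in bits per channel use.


SNR_linear = 10^(36.31/10) = 4275.6289; C = log2(1 + SNR_linear) = log2(1 + 4275.6289) = 12.0623

12.0623 bits/channel use


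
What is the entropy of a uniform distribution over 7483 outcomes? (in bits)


H = log2(n) = log2(7483) = 12.8694

12.8694 bits


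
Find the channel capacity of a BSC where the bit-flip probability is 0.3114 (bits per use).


H(p) = -p*log2(p) - (1-p)*log2(1-p) = -0.3114*log2(0.3114) - 0.6886*log2(0.6886) = 0.524136 + 0.370647 = 0.8948. C = 1 - H(p) = 1 - 0.8948 = 0.1052

0.1052 bits


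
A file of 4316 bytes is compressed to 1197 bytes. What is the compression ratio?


Ratio = original / compressed = 4316 / 1197 = 3.6057

3.6057


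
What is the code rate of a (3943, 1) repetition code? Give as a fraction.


Rate = k/n = 1/3943

1/3943


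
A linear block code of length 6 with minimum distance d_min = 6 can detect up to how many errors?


Detection capability = d_min - 1 = 6 - 1 = 5

5 errors


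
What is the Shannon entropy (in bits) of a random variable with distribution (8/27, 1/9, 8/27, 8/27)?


H = -sum(p_i * log2(p_i)). Terms: -(8/27)*log2(8/27) = 0.519967; -(1/9)*log2(1/9) = 0.352214; -(8/27)*log2(8/27) = 0.519967; -(8/27)*log2(8/27) = 0.519967. H = 0.519967 + 0.352214 + 0.519967 + 0.519967 = 1.9121

1.9121 bits


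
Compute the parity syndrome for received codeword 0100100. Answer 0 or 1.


Syndrome = XOR of all bits = 0 XOR 1 XOR 0 XOR 0 XOR 1 XOR 0 XOR 0 = 0

0


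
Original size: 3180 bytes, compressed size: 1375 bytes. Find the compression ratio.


Ratio = original / compressed = 3180 / 1375 = 2.3127

2.3127


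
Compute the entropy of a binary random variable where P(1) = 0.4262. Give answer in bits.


H = -p*log2(p) - (1-p)*log2(1-p). -0.4262*log2(0.4262) = 0.524395; -0.5738*log2(0.5738) = 0.459832. H = 0.524395 + 0.459832 = 0.9842

0.9842 bits


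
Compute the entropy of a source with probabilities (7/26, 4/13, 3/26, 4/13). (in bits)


H = -sum(p_i * log2(p_i)). Terms: -(7/26)*log2(7/26) = 0.509677; -(4/13)*log2(4/13) = 0.523212; -(3/26)*log2(3/26) = 0.359478; -(4/13)*log2(4/13) = 0.523212. H = 0.509677 + 0.523212 + 0.359478 + 0.523212 = 1.9156

1.9156 bits


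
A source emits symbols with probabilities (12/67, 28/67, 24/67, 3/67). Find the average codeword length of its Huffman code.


Huffman construction (repeatedly merge the two least-probable nodes; each merge adds 1 bit to every symbol beneath it): 3/67 + 12/67 = 15/67; 15/67 + 24/67 = 39/67; 28/67 + 39/67 = 1. Resulting codeword lengths (in the order the probabilities were given): (3, 1, 2, 3). L_avg = sum(p_i * l_i) = 12/67*3 + 28/67*1 + 24/67*2 + 3/67*3 = 121/67 = 1.806

1.806 bits


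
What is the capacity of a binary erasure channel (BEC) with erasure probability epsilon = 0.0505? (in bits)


C = 1 - epsilon = 1 - 0.0505 = 0.9495

0.9495 bits


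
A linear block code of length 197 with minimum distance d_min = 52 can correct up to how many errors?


Correction capability = floor((d-1)/2) = floor((52-1)/2) = 25

25 errors


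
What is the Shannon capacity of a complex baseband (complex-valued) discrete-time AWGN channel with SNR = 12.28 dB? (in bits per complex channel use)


SNR_linear = 10^(12.28/10) = 16.9044; C = log2(1 + SNR_linear) = log2(1 + 16.9044) = 4.1622

4.1622 bits/channel use


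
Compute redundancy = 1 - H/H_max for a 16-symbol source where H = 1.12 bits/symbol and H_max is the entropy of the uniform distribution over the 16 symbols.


H_max = log2(K) = log2(16) = 4.0 bits/symbol. Redundancy = 1 - H/H_max = 1 - 1.12/4.0 = 1 - 0.28 = 0.72

0.72


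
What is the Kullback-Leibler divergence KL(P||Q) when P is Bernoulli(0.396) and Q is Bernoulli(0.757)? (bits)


KL = p*log2(p/q) + (1-p)*log2((1-p)/(1-q)) = 0.396*log2(0.396/0.757) + 0.604*log2(0.604/0.243) = 0.4232

0.4232 bits


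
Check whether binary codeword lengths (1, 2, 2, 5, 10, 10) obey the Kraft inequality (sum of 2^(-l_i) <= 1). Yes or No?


Kraft sum = sum(2^(-l_i)) = 1.0332, need <= 1. Result: violated (a binary prefix-free code with these lengths cannot exist)

No


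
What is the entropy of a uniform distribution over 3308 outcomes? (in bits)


H = log2(n) = log2(3308) = 11.6917

11.6917 bits


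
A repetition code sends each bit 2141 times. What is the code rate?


Rate = k/n = 1/2141

1/2141


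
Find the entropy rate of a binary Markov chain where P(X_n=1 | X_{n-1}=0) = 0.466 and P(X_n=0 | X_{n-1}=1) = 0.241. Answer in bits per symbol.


Stationary distribution: pi_0 = p10/(p01+p10) = 0.3409, pi_1 = 0.6591. Entropy rate H' = pi_0*H(p01) + pi_1*H(p10) = 0.3409*0.9967 + 0.6591*0.7967 = 0.8649

0.8649 bits/symbol


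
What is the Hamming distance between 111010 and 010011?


Count differing positions: ^ . ^ . . ^ = 3 differences

3


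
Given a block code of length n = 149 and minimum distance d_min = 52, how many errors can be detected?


Detection capability = d_min - 1 = 52 - 1 = 51

51 errors


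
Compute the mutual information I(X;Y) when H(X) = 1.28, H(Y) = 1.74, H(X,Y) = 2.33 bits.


I(X;Y) = H(X) + H(Y) - H(X,Y) = 1.28 + 1.74 - 2.33 = 0.69

0.69 bits


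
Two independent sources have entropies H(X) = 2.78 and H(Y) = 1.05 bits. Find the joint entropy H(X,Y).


For independent variables, H(X,Y) = H(X) + H(Y) = 2.78 + 1.05 = 3.83

3.83 bits


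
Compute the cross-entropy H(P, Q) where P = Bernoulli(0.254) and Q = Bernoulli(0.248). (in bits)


H(P,Q) = -p*log2(q) - (1-p)*log2(1-q). -0.254*log2(0.248) = 0.510943; -0.746*log2(0.752) = 0.306752. H(P,Q) = 0.510943 + 0.306752 = 0.8177

0.8177 bits


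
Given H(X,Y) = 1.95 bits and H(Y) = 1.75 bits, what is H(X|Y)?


H(X|Y) = H(X,Y) - H(Y) = 1.95 - 1.75 = 0.2

0.2 bits


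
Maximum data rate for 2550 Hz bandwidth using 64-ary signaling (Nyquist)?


Rate = 2 * B * log2(M) = 2 * 2550 * 6.0 = 30600.0

30600.0 bps


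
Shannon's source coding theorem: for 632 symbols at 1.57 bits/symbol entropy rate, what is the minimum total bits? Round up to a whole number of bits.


Minimum bits >= n * H = 632 * 1.57 = 992.24, rounded up to a whole number of bits = 993

993 bits


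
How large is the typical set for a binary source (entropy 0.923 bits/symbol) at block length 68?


log2|A_typical| = nH = 68 * 0.923 = 62.764, so |A_typical| ~ 2^62.764 = 7.832e+18

7.832e+18


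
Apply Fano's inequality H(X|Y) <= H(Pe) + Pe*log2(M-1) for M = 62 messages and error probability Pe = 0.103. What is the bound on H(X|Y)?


H(Pe) = -Pe*log2(Pe) - (1-Pe)*log2(1-Pe) = -0.103*log2(0.103) - 0.897*log2(0.897) = 0.337766 + 0.140668 = 0.4784. Pe*log2(M-1) = 0.103*log2(61) = 0.610866. Bound = H(Pe) + Pe*log2(M-1) = 0.337766 + 0.140668 + 0.610866 = 1.0893

1.0893 bits


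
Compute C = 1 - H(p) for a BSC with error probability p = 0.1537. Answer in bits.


H(p) = -p*log2(p) - (1-p)*log2(1-p) = -0.1537*log2(0.1537) - 0.8463*log2(0.8463) = 0.415268 + 0.203754 = 0.619. C = 1 - H(p) = 1 - 0.619 = 0.381

0.381 bits


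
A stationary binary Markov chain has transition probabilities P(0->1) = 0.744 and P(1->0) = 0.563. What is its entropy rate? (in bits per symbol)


Stationary distribution: pi_0 = p10/(p01+p10) = 0.4308, pi_1 = 0.5692. Entropy rate H' = pi_0*H(p01) + pi_1*H(p10) = 0.4308*0.8207 + 0.5692*0.9885 = 0.9162

0.9162 bits/symbol


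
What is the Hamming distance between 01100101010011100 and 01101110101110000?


Count differing positions: . . . . ^ . ^ ^ ^ ^ ^ ^ . ^ ^ . . = 9 differences

9


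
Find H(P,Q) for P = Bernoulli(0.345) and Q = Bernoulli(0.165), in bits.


H(P,Q) = -p*log2(q) - (1-p)*log2(1-q). -0.345*log2(0.165) = 0.896814; -0.655*log2(0.835) = 0.170399. H(P,Q) = 0.896814 + 0.170399 = 1.0672

1.0672 bits


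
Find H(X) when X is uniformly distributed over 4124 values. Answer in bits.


H = log2(n) = log2(4124) = 12.0098

12.0098 bits


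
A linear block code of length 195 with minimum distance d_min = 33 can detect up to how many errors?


Detection capability = d_min - 1 = 33 - 1 = 32

32 errors


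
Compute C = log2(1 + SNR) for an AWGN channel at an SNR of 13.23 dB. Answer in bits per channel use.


SNR_linear = 10^(13.23/10) = 21.0378; C = log2(1 + SNR_linear) = log2(1 + 21.0378) = 4.4619

4.4619 bits/channel use


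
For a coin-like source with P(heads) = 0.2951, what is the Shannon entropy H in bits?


H = -p*log2(p) - (1-p)*log2(1-p). -0.2951*log2(0.2951) = 0.519590; -0.7049*log2(0.7049) = 0.355629. H = 0.519590 + 0.355629 = 0.8752

0.8752 bits


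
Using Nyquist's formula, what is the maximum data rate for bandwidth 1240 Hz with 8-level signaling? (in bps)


Rate = 2 * B * log2(M) = 2 * 1240 * 3.0 = 7440.0

7440.0 bps


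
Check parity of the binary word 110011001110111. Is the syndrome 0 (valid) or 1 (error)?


Syndrome = XOR of all bits = 1 XOR 1 XOR 0 XOR 0 XOR 1 XOR 1 XOR 0 XOR 0 XOR 1 XOR 1 XOR 1 XOR 0 XOR 1 XOR 1 XOR 1 = 0

0


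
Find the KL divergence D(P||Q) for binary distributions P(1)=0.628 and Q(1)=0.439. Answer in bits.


KL = p*log2(p/q) + (1-p)*log2((1-p)/(1-q)) = 0.628*log2(0.628/0.439) + 0.372*log2(0.372/0.561) = 0.1039

0.1039 bits


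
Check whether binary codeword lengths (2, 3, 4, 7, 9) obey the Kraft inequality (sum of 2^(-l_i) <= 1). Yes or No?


Kraft sum = sum(2^(-l_i)) = 0.4473, need <= 1. Result: satisfied (a binary prefix-free code with these lengths exists)

Yes


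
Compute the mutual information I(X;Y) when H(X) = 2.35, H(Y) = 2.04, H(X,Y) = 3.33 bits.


I(X;Y) = H(X) + H(Y) - H(X,Y) = 2.35 + 2.04 - 3.33 = 1.06

1.06 bits


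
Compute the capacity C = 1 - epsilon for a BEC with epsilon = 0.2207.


C = 1 - epsilon = 1 - 0.2207 = 0.7793

0.7793 bits


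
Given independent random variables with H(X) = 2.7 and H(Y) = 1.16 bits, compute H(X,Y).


For independent variables, H(X,Y) = H(X) + H(Y) = 2.7 + 1.16 = 3.86

3.86 bits


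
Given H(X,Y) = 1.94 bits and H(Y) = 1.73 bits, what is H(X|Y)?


H(X|Y) = H(X,Y) - H(Y) = 1.94 - 1.73 = 0.21

0.21 bits


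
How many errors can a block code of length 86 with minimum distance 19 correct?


Correction capability = floor((d-1)/2) = floor((19-1)/2) = 9

9 errors


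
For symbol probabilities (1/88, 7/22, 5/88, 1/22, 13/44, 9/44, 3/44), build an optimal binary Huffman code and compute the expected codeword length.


Huffman construction (repeatedly merge the two least-probable nodes; each merge adds 1 bit to every symbol beneath it): 1/88 + 1/22 = 5/88; 5/88 + 5/88 = 5/44; 3/44 + 5/44 = 2/11; 2/11 + 9/44 = 17/44; 13/44 + 7/22 = 27/44; 17/44 + 27/44 = 1. Resulting codeword lengths (in the order the probabilities were given): (5, 2, 4, 5, 2, 2, 3). L_avg = sum(p_i * l_i) = 1/88*5 + 7/22*2 + 5/88*4 + 1/22*5 + 13/44*2 + 9/44*2 + 3/44*3 = 207/88 = 2.3523

2.3523 bits


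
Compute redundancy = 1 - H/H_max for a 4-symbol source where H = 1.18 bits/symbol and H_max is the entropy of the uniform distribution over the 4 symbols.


H_max = log2(K) = log2(4) = 2.0 bits/symbol. Redundancy = 1 - H/H_max = 1 - 1.18/2.0 = 1 - 0.59 = 0.41

0.41


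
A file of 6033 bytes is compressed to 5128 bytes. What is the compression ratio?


Ratio = original / compressed = 6033 / 5128 = 1.1765

1.1765


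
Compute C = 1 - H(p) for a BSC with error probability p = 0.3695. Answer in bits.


H(p) = -p*log2(p) - (1-p)*log2(1-p) = -0.3695*log2(0.3695) - 0.6305*log2(0.6305) = 0.530733 + 0.419555 = 0.9503. C = 1 - H(p) = 1 - 0.9503 = 0.0497

0.0497 bits


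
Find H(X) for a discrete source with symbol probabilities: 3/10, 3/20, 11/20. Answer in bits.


H = -sum(p_i * log2(p_i)). Terms: -(3/10)*log2(3/10) = 0.521090; -(3/20)*log2(3/20) = 0.410545; -(11/20)*log2(11/20) = 0.474373. H = 0.521090 + 0.410545 + 0.474373 = 1.406

1.406 bits


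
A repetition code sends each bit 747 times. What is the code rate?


Rate = k/n = 1/747

1/747


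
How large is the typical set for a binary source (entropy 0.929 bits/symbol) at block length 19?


log2|A_typical| = nH = 19 * 0.929 = 17.651, so |A_typical| ~ 2^17.651 = 2.058e+05

2.058e+05


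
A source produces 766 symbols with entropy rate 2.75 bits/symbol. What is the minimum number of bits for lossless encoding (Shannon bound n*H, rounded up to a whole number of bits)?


Minimum bits >= n * H = 766 * 2.75 = 2106.5, rounded up to a whole number of bits = 2107

2107 bits


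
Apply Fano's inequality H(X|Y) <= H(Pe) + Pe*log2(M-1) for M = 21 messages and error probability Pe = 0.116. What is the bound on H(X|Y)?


H(Pe) = -Pe*log2(Pe) - (1-Pe)*log2(1-Pe) = -0.116*log2(0.116) - 0.884*log2(0.884) = 0.360505 + 0.157247 = 0.5178. Pe*log2(M-1) = 0.116*log2(20) = 0.501344. Bound = H(Pe) + Pe*log2(M-1) = 0.360505 + 0.157247 + 0.501344 = 1.0191

1.0191 bits


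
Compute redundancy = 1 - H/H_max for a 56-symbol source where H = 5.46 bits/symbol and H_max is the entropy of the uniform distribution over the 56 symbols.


H_max = log2(K) = log2(56) = 5.8074 bits/symbol. Redundancy = 1 - H/H_max = 1 - 5.46/5.8074 = 1 - 0.9402 = 0.0598

0.0598


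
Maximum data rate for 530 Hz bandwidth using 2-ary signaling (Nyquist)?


Rate = 2 * B * log2(M) = 2 * 530 * 1.0 = 1060.0

1060.0 bps


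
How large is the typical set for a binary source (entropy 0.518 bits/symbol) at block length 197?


log2|A_typical| = nH = 197 * 0.518 = 102.046, so |A_typical| ~ 2^102.046 = 5.235e+30

5.235e+30


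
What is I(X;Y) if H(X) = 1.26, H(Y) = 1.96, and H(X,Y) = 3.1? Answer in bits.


I(X;Y) = H(X) + H(Y) - H(X,Y) = 1.26 + 1.96 - 3.1 = 0.12

0.12 bits


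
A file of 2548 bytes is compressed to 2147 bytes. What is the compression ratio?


Ratio = original / compressed = 2548 / 2147 = 1.1868

1.1868


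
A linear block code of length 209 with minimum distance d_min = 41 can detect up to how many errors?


Detection capability = d_min - 1 = 41 - 1 = 40

40 errors


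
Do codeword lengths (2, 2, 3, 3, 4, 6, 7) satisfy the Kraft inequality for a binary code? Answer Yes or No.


Kraft sum = sum(2^(-l_i)) = 0.8359, need <= 1. Result: satisfied (a binary prefix-free code with these lengths exists)

Yes


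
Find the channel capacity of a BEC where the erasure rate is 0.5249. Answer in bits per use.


C = 1 - epsilon = 1 - 0.5249 = 0.4751

0.4751 bits


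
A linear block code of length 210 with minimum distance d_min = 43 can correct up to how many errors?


Correction capability = floor((d-1)/2) = floor((43-1)/2) = 21

21 errors


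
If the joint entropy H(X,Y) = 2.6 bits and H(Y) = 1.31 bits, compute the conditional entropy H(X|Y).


H(X|Y) = H(X,Y) - H(Y) = 2.6 - 1.31 = 1.29

1.29 bits


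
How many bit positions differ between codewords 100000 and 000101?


Count differing positions: ^ . . ^ . ^ = 3 differences

3


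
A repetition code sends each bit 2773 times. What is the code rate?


Rate = k/n = 1/2773

1/2773


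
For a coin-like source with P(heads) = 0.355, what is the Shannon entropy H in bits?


H = -p*log2(p) - (1-p)*log2(1-p). -0.355*log2(0.355) = 0.530409; -0.645*log2(0.645) = 0.408046. H = 0.530409 + 0.408046 = 0.9385

0.9385 bits


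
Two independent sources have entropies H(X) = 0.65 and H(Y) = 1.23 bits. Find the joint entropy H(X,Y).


For independent variables, H(X,Y) = H(X) + H(Y) = 0.65 + 1.23 = 1.88

1.88 bits


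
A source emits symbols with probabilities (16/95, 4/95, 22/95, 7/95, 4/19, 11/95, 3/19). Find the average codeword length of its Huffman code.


Huffman construction (repeatedly merge the two least-probable nodes; each merge adds 1 bit to every symbol beneath it): 4/95 + 7/95 = 11/95; 11/95 + 11/95 = 22/95; 3/19 + 16/95 = 31/95; 4/19 + 22/95 = 42/95; 22/95 + 31/95 = 53/95; 42/95 + 53/95 = 1. Resulting codeword lengths (in the order the probabilities were given): (3, 4, 2, 4, 2, 3, 3). L_avg = sum(p_i * l_i) = 16/95*3 + 4/95*4 + 22/95*2 + 7/95*4 + 4/19*2 + 11/95*3 + 3/19*3 = 254/95 = 2.6737

2.6737 bits


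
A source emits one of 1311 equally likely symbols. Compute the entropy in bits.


H = log2(n) = log2(1311) = 10.3565

10.3565 bits


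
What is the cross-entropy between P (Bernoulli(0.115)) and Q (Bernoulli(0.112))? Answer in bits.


H(P,Q) = -p*log2(q) - (1-p)*log2(1-q). -0.115*log2(0.112) = 0.363219; -0.885*log2(0.888) = 0.151661. H(P,Q) = 0.363219 + 0.151661 = 0.5149

0.5149 bits


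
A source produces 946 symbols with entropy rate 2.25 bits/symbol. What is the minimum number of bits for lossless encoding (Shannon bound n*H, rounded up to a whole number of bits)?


Minimum bits >= n * H = 946 * 2.25 = 2128.5, rounded up to a whole number of bits = 2129

2129 bits


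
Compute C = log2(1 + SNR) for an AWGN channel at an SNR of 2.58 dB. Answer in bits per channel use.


SNR_linear = 10^(2.58/10) = 1.8113; C = log2(1 + SNR_linear) = log2(1 + 1.8113) = 1.4913

1.4913 bits/channel use


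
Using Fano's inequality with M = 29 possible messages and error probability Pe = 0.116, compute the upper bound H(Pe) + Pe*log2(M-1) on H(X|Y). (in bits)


H(Pe) = -Pe*log2(Pe) - (1-Pe)*log2(1-Pe) = -0.116*log2(0.116) - 0.884*log2(0.884) = 0.360505 + 0.157247 = 0.5178. Pe*log2(M-1) = 0.116*log2(28) = 0.557653. Bound = H(Pe) + Pe*log2(M-1) = 0.360505 + 0.157247 + 0.557653 = 1.0754

1.0754 bits


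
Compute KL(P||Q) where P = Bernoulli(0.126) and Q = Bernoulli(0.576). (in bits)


KL = p*log2(p/q) + (1-p)*log2((1-p)/(1-q)) = 0.126*log2(0.126/0.576) + 0.874*log2(0.874/0.424) = 0.6358

0.6358 bits


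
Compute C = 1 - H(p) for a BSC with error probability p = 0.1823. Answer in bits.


H(p) = -p*log2(p) - (1-p)*log2(1-p) = -0.1823*log2(0.1823) - 0.8177*log2(0.8177) = 0.447658 + 0.237424 = 0.6851. C = 1 - H(p) = 1 - 0.6851 = 0.3149

0.3149 bits


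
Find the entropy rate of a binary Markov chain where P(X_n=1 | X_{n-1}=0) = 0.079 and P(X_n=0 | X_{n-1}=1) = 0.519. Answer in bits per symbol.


Stationary distribution: pi_0 = p10/(p01+p10) = 0.8679, pi_1 = 0.1321. Entropy rate H' = pi_0*H(p01) + pi_1*H(p10) = 0.8679*0.3986 + 0.1321*0.999 = 0.478

0.478 bits/symbol


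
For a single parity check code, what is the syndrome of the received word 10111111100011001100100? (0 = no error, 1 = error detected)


Syndrome = XOR of all bits = 1 XOR 0 XOR 1 XOR 1 XOR 1 XOR 1 XOR 1 XOR 1 XOR 1 XOR 0 XOR 0 XOR 0 XOR 1 XOR 1 XOR 0 XOR 0 XOR 1 XOR 1 XOR 0 XOR 0 XOR 1 XOR 0 XOR 0 = 1

1


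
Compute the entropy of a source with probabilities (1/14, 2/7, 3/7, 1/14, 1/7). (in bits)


H = -sum(p_i * log2(p_i)). Terms: -(1/14)*log2(1/14) = 0.271954; -(2/7)*log2(2/7) = 0.516387; -(3/7)*log2(3/7) = 0.523882; -(1/14)*log2(1/14) = 0.271954; -(1/7)*log2(1/7) = 0.401051. H = 0.271954 + 0.516387 + 0.523882 + 0.271954 + 0.401051 = 1.9852

1.9852 bits


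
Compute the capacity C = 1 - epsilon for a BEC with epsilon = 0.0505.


C = 1 - epsilon = 1 - 0.0505 = 0.9495

0.9495 bits


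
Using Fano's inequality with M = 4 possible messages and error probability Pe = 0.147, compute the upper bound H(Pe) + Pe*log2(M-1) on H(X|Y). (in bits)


H(Pe) = -Pe*log2(Pe) - (1-Pe)*log2(1-Pe) = -0.147*log2(0.147) - 0.853*log2(0.853) = 0.406618 + 0.195663 = 0.6023. Pe*log2(M-1) = 0.147*log2(3) = 0.232989. Bound = H(Pe) + Pe*log2(M-1) = 0.406618 + 0.195663 + 0.232989 = 0.8353

0.8353 bits


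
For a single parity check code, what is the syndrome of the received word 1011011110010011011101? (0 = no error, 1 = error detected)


Syndrome = XOR of all bits = 1 XOR 0 XOR 1 XOR 1 XOR 0 XOR 1 XOR 1 XOR 1 XOR 1 XOR 0 XOR 0 XOR 1 XOR 0 XOR 0 XOR 1 XOR 1 XOR 0 XOR 1 XOR 1 XOR 1 XOR 0 XOR 1 = 0

0


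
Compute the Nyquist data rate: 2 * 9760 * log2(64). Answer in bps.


Rate = 2 * B * log2(M) = 2 * 9760 * 6.0 = 117120.0

117120.0 bps


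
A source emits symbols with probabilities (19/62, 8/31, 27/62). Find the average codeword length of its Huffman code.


Huffman construction (repeatedly merge the two least-probable nodes; each merge adds 1 bit to every symbol beneath it): 8/31 + 19/62 = 35/62; 27/62 + 35/62 = 1. Resulting codeword lengths (in the order the probabilities were given): (2, 2, 1). L_avg = sum(p_i * l_i) = 19/62*2 + 8/31*2 + 27/62*1 = 97/62 = 1.5645

1.5645 bits


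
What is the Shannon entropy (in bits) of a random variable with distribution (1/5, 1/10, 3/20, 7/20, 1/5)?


H = -sum(p_i * log2(p_i)). Terms: -(1/5)*log2(1/5) = 0.464386; -(1/10)*log2(1/10) = 0.332193; -(3/20)*log2(3/20) = 0.410545; -(7/20)*log2(7/20) = 0.530101; -(1/5)*log2(1/5) = 0.464386. H = 0.464386 + 0.332193 + 0.410545 + 0.530101 + 0.464386 = 2.2016

2.2016 bits


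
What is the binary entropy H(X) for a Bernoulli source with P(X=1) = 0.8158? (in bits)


H = -p*log2(p) - (1-p)*log2(1-p). -0.8158*log2(0.8158) = 0.239611; -0.1842*log2(0.1842) = 0.449569. H = 0.239611 + 0.449569 = 0.6892

0.6892 bits


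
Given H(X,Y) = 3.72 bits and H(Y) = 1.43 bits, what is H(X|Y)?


H(X|Y) = H(X,Y) - H(Y) = 3.72 - 1.43 = 2.29

2.29 bits


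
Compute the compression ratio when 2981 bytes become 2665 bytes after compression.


Ratio = original / compressed = 2981 / 2665 = 1.1186

1.1186


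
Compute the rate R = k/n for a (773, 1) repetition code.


Rate = k/n = 1/773

1/773


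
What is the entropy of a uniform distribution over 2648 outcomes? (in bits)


H = log2(n) = log2(2648) = 11.3707

11.3707 bits


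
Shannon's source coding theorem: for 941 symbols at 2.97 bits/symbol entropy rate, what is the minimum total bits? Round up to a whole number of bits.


Minimum bits >= n * H = 941 * 2.97 = 2794.77, rounded up to a whole number of bits = 2795

2795 bits


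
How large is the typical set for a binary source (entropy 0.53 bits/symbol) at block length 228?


log2|A_typical| = nH = 228 * 0.53 = 120.84, so |A_typical| ~ 2^120.84 = 2.379e+36

2.379e+36


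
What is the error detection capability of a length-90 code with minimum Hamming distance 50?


Detection capability = d_min - 1 = 50 - 1 = 49

49 errors


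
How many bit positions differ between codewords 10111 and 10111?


Count differing positions: . . . . . = 0 differences

0


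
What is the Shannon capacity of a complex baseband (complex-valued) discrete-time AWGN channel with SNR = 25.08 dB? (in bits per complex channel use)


SNR_linear = 10^(25.08/10) = 322.1069; C = log2(1 + SNR_linear) = log2(1 + 322.1069) = 8.3359

8.3359 bits/channel use


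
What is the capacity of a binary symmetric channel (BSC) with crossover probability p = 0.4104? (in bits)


H(p) = -p*log2(p) - (1-p)*log2(1-p) = -0.4104*log2(0.4104) - 0.5896*log2(0.5896) = 0.527322 + 0.449388 = 0.9767. C = 1 - H(p) = 1 - 0.9767 = 0.0233

0.0233 bits


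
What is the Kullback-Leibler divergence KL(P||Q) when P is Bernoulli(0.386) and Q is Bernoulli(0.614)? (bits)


KL = p*log2(p/q) + (1-p)*log2((1-p)/(1-q)) = 0.386*log2(0.386/0.614) + 0.614*log2(0.614/0.386) = 0.1527

0.1527 bits


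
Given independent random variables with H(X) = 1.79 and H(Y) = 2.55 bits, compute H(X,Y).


For independent variables, H(X,Y) = H(X) + H(Y) = 1.79 + 2.55 = 4.34

4.34 bits


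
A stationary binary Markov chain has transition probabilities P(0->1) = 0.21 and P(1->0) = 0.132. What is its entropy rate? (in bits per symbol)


Stationary distribution: pi_0 = p10/(p01+p10) = 0.386, pi_1 = 0.614. Entropy rate H' = pi_0*H(p01) + pi_1*H(p10) = 0.386*0.7415 + 0.614*0.5629 = 0.6318

0.6318 bits/symbol


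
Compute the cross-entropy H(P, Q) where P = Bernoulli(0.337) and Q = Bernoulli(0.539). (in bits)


H(P,Q) = -p*log2(q) - (1-p)*log2(1-q). -0.337*log2(0.539) = 0.300484; -0.663*log2(0.461) = 0.740678. H(P,Q) = 0.300484 + 0.740678 = 1.0412

1.0412 bits


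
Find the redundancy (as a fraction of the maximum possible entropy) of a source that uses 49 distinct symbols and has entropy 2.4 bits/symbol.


H_max = log2(K) = log2(49) = 5.6147 bits/symbol. Redundancy = 1 - H/H_max = 1 - 2.4/5.6147 = 1 - 0.4274 = 0.5726

0.5726


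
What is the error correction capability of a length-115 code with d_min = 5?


Correction capability = floor((d-1)/2) = floor((5-1)/2) = 2

2 errors


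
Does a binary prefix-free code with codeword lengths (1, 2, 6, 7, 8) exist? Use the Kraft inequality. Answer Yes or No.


Kraft sum = sum(2^(-l_i)) = 0.7773, need <= 1. Result: satisfied (a binary prefix-free code with these lengths exists)

Yes


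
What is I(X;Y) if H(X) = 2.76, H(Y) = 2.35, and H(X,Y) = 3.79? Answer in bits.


I(X;Y) = H(X) + H(Y) - H(X,Y) = 2.76 + 2.35 - 3.79 = 1.32

1.32 bits


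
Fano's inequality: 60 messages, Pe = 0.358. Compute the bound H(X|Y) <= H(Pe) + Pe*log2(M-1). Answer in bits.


H(Pe) = -Pe*log2(Pe) - (1-Pe)*log2(1-Pe) = -0.358*log2(0.358) - 0.642*log2(0.642) = 0.530545 + 0.410466 = 0.941. Pe*log2(M-1) = 0.358*log2(59) = 2.105986. Bound = H(Pe) + Pe*log2(M-1) = 0.530545 + 0.410466 + 2.105986 = 3.047

3.047 bits


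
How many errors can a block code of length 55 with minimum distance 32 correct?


Correction capability = floor((d-1)/2) = floor((32-1)/2) = 15

15 errors


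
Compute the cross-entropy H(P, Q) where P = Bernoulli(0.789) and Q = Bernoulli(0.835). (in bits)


H(P,Q) = -p*log2(q) - (1-p)*log2(1-q). -0.789*log2(0.835) = 0.205260; -0.211*log2(0.165) = 0.548486. H(P,Q) = 0.205260 + 0.548486 = 0.7537

0.7537 bits


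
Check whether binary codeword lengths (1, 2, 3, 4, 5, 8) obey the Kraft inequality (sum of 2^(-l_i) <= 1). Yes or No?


Kraft sum = sum(2^(-l_i)) = 0.9727, need <= 1. Result: satisfied (a binary prefix-free code with these lengths exists)

Yes


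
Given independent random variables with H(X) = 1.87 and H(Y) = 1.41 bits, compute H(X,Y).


For independent variables, H(X,Y) = H(X) + H(Y) = 1.87 + 1.41 = 3.28

3.28 bits


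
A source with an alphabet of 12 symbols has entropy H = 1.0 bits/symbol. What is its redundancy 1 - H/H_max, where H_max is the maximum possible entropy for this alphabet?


H_max = log2(K) = log2(12) = 3.585 bits/symbol. Redundancy = 1 - H/H_max = 1 - 1.0/3.585 = 1 - 0.2789 = 0.7211

0.7211


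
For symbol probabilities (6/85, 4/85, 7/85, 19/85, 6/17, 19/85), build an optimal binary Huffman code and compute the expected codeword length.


Huffman construction (repeatedly merge the two least-probable nodes; each merge adds 1 bit to every symbol beneath it): 4/85 + 6/85 = 2/17; 7/85 + 2/17 = 1/5; 1/5 + 19/85 = 36/85; 19/85 + 6/17 = 49/85; 36/85 + 49/85 = 1. Resulting codeword lengths (in the order the probabilities were given): (4, 4, 3, 2, 2, 2). L_avg = sum(p_i * l_i) = 6/85*4 + 4/85*4 + 7/85*3 + 19/85*2 + 6/17*2 + 19/85*2 = 197/85 = 2.3176

2.3176 bits


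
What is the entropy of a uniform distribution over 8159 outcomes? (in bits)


H = log2(n) = log2(8159) = 12.9942

12.9942 bits


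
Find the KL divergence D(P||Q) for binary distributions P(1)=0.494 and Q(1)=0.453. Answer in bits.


KL = p*log2(p/q) + (1-p)*log2((1-p)/(1-q)) = 0.494*log2(0.494/0.453) + 0.506*log2(0.506/0.547) = 0.0049

0.0049 bits


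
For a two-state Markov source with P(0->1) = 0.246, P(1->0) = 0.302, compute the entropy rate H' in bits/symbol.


Stationary distribution: pi_0 = p10/(p01+p10) = 0.5511, pi_1 = 0.4489. Entropy rate H' = pi_0*H(p01) + pi_1*H(p10) = 0.5511*0.8049 + 0.4489*0.8837 = 0.8403

0.8403 bits/symbol


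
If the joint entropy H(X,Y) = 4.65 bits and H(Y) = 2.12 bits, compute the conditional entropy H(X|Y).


H(X|Y) = H(X,Y) - H(Y) = 4.65 - 2.12 = 2.53

2.53 bits


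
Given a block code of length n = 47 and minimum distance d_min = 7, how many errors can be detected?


Detection capability = d_min - 1 = 7 - 1 = 6

6 errors


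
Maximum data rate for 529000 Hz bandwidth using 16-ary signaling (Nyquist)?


Rate = 2 * B * log2(M) = 2 * 529000 * 4.0 = 4232000.0

4232000.0 bps


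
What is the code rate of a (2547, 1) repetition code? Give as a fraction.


Rate = k/n = 1/2547

1/2547


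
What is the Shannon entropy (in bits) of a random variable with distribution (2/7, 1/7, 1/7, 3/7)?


H = -sum(p_i * log2(p_i)). Terms: -(2/7)*log2(2/7) = 0.516387; -(1/7)*log2(1/7) = 0.401051; -(1/7)*log2(1/7) = 0.401051; -(3/7)*log2(3/7) = 0.523882. H = 0.516387 + 0.401051 + 0.401051 + 0.523882 = 1.8424

1.8424 bits


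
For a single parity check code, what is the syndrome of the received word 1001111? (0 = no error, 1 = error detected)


Syndrome = XOR of all bits = 1 XOR 0 XOR 0 XOR 1 XOR 1 XOR 1 XOR 1 = 1

1


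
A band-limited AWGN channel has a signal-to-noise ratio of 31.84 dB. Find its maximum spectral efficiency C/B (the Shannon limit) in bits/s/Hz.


SNR_linear = 10^(31.84/10) = 1527.5661; C/B = log2(1 + SNR_linear) = log2(1 + 1527.5661) = 10.578

10.578 bits/s/Hz


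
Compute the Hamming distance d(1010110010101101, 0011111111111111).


Count differing positions: ^ . . ^ . . ^ ^ . ^ . ^ . . ^ . = 7 differences

7


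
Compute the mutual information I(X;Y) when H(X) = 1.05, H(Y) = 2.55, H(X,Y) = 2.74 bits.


I(X;Y) = H(X) + H(Y) - H(X,Y) = 1.05 + 2.55 - 2.74 = 0.86

0.86 bits


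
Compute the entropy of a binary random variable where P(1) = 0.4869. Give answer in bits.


H = -p*log2(p) - (1-p)*log2(1-p). -0.4869*log2(0.4869) = 0.505550; -0.5131*log2(0.5131) = 0.493955. H = 0.505550 + 0.493955 = 0.9995

0.9995 bits


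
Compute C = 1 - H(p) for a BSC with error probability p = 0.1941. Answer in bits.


H(p) = -p*log2(p) - (1-p)*log2(1-p) = -0.1941*log2(0.1941) - 0.8059*log2(0.8059) = 0.459071 + 0.250899 = 0.71. C = 1 - H(p) = 1 - 0.71 = 0.29

0.29 bits


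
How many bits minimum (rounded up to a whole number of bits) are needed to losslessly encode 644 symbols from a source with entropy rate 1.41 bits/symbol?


Minimum bits >= n * H = 644 * 1.41 = 908.04, rounded up to a whole number of bits = 909

909 bits


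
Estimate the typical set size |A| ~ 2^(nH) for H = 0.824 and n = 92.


log2|A_typical| = nH = 92 * 0.824 = 75.808, so |A_typical| ~ 2^75.808 = 6.614e+22

6.614e+22


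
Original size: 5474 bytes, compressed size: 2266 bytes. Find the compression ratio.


Ratio = original / compressed = 5474 / 2266 = 2.4157

2.4157


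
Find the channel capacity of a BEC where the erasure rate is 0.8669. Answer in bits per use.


C = 1 - epsilon = 1 - 0.8669 = 0.1331

0.1331 bits


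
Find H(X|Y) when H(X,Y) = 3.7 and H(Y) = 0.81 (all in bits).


H(X|Y) = H(X,Y) - H(Y) = 3.7 - 0.81 = 2.89

2.89 bits


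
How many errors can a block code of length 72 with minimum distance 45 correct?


Correction capability = floor((d-1)/2) = floor((45-1)/2) = 22

22 errors


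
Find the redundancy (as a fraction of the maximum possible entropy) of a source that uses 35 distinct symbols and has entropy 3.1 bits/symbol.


H_max = log2(K) = log2(35) = 5.1293 bits/symbol. Redundancy = 1 - H/H_max = 1 - 3.1/5.1293 = 1 - 0.6044 = 0.3956

0.3956


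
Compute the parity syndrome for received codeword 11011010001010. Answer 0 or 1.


Syndrome = XOR of all bits = 1 XOR 1 XOR 0 XOR 1 XOR 1 XOR 0 XOR 1 XOR 0 XOR 0 XOR 0 XOR 1 XOR 0 XOR 1 XOR 0 = 1

1


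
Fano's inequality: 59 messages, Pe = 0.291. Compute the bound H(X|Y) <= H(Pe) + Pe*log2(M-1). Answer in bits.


H(Pe) = -Pe*log2(Pe) - (1-Pe)*log2(1-Pe) = -0.291*log2(0.291) - 0.709*log2(0.709) = 0.518245 + 0.351765 = 0.87. Pe*log2(M-1) = 0.291*log2(58) = 1.704672. Bound = H(Pe) + Pe*log2(M-1) = 0.518245 + 0.351765 + 1.704672 = 2.5747

2.5747 bits


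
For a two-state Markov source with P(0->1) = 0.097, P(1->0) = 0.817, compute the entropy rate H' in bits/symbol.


Stationary distribution: pi_0 = p10/(p01+p10) = 0.8939, pi_1 = 0.1061. Entropy rate H' = pi_0*H(p01) + pi_1*H(p10) = 0.8939*0.4594 + 0.1061*0.6866 = 0.4835

0.4835 bits/symbol


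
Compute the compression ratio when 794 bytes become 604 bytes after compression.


Ratio = original / compressed = 794 / 604 = 1.3146

1.3146


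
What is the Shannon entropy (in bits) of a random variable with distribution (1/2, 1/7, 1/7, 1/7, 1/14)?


H = -sum(p_i * log2(p_i)). Terms: -(1/2)*log2(1/2) = 0.500000; -(1/7)*log2(1/7) = 0.401051; -(1/7)*log2(1/7) = 0.401051; -(1/7)*log2(1/7) = 0.401051; -(1/14)*log2(1/14) = 0.271954. H = 0.500000 + 0.401051 + 0.401051 + 0.401051 + 0.271954 = 1.9751

1.9751 bits


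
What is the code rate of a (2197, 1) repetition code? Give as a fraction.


Rate = k/n = 1/2197

1/2197


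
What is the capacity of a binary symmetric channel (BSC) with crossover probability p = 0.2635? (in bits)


H(p) = -p*log2(p) - (1-p)*log2(1-p) = -0.2635*log2(0.2635) - 0.7365*log2(0.7365) = 0.507007 + 0.324975 = 0.832. C = 1 - H(p) = 1 - 0.832 = 0.168

0.168 bits


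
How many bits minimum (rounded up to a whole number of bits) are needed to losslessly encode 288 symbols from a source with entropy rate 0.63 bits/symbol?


Minimum bits >= n * H = 288 * 0.63 = 181.44, rounded up to a whole number of bits = 182

182 bits


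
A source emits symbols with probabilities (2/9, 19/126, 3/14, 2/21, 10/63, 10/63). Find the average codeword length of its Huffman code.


Huffman construction (repeatedly merge the two least-probable nodes; each merge adds 1 bit to every symbol beneath it): 2/21 + 19/126 = 31/126; 10/63 + 10/63 = 20/63; 3/14 + 2/9 = 55/126; 31/126 + 20/63 = 71/126; 55/126 + 71/126 = 1. Resulting codeword lengths (in the order the probabilities were given): (2, 3, 2, 3, 3, 3). L_avg = sum(p_i * l_i) = 2/9*2 + 19/126*3 + 3/14*2 + 2/21*3 + 10/63*3 + 10/63*3 = 323/126 = 2.5635

2.5635 bits


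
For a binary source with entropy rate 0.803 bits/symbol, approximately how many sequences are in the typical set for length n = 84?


log2|A_typical| = nH = 84 * 0.803 = 67.452, so |A_typical| ~ 2^67.452 = 2.019e+20

2.019e+20


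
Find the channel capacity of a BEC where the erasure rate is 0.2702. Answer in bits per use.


C = 1 - epsilon = 1 - 0.2702 = 0.7298

0.7298 bits


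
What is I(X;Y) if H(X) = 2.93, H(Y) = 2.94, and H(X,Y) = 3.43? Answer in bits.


I(X;Y) = H(X) + H(Y) - H(X,Y) = 2.93 + 2.94 - 3.43 = 2.44

2.44 bits


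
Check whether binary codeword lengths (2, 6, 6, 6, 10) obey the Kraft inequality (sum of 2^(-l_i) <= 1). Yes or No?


Kraft sum = sum(2^(-l_i)) = 0.2979, need <= 1. Result: satisfied (a binary prefix-free code with these lengths exists)

Yes


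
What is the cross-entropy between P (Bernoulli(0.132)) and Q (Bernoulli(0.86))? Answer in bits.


H(P,Q) = -p*log2(q) - (1-p)*log2(1-q). -0.132*log2(0.86) = 0.028722; -0.868*log2(0.14) = 2.462083. H(P,Q) = 0.028722 + 2.462083 = 2.4908

2.4908 bits


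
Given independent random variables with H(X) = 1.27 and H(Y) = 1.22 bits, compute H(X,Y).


For independent variables, H(X,Y) = H(X) + H(Y) = 1.27 + 1.22 = 2.49

2.49 bits


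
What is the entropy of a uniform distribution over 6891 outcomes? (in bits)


H = log2(n) = log2(6891) = 12.7505

12.7505 bits


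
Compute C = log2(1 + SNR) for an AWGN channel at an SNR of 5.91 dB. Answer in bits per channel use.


SNR_linear = 10^(5.91/10) = 3.8994; C = log2(1 + SNR_linear) = log2(1 + 3.8994) = 2.2926

2.2926 bits/channel use


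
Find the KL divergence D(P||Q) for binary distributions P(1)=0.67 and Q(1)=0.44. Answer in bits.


KL = p*log2(p/q) + (1-p)*log2((1-p)/(1-q)) = 0.67*log2(0.67/0.44) + 0.33*log2(0.33/0.56) = 0.1547

0.1547 bits


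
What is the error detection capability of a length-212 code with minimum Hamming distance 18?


Detection capability = d_min - 1 = 18 - 1 = 17

17 errors


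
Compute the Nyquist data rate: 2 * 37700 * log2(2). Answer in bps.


Rate = 2 * B * log2(M) = 2 * 37700 * 1.0 = 75400.0

75400.0 bps


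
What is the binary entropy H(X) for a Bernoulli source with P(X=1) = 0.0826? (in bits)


H = -p*log2(p) - (1-p)*log2(1-p). -0.0826*log2(0.0826) = 0.297171; -0.9174*log2(0.9174) = 0.114104. H = 0.297171 + 0.114104 = 0.4113

0.4113 bits


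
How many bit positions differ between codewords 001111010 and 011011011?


Count differing positions: . ^ . ^ . . . . ^ = 3 differences

3


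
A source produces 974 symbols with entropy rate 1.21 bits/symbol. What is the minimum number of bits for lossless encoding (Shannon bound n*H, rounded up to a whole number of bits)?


Minimum bits >= n * H = 974 * 1.21 = 1178.54, rounded up to a whole number of bits = 1179

1179 bits


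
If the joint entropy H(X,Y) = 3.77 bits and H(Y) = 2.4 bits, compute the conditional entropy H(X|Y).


H(X|Y) = H(X,Y) - H(Y) = 3.77 - 2.4 = 1.37

1.37 bits


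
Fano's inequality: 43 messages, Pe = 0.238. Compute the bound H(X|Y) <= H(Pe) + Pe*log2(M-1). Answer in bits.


H(Pe) = -Pe*log2(Pe) - (1-Pe)*log2(1-Pe) = -0.238*log2(0.238) - 0.762*log2(0.762) = 0.492890 + 0.298808 = 0.7917. Pe*log2(M-1) = 0.238*log2(42) = 1.283372. Bound = H(Pe) + Pe*log2(M-1) = 0.492890 + 0.298808 + 1.283372 = 2.0751

2.0751 bits
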